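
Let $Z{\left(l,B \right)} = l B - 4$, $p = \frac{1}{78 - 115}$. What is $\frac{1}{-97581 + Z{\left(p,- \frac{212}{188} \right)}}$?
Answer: $- \frac{1739}{169700262} \approx -1.0247 \cdot 10^{-5}$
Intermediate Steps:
$p = - \frac{1}{37}$ ($p = \frac{1}{-37} = - \frac{1}{37} \approx -0.027027$)
$Z{\left(l,B \right)} = -4 + B l$ ($Z{\left(l,B \right)} = B l - 4 = -4 + B l$)
$\frac{1}{-97581 + Z{\left(p,- \frac{212}{188} \right)}} = \frac{1}{-97581 - \left(4 - - \frac{212}{188} \left(- \frac{1}{37}\right)\right)} = \frac{1}{-97581 - \left(4 - \left(-212\right) \frac{1}{188} \left(- \frac{1}{37}\right)\right)} = \frac{1}{-97581 - \frac{6903}{1739}} = \frac{1}{- \frac{169700262}{1739}} = - \frac{1739}{169700262}$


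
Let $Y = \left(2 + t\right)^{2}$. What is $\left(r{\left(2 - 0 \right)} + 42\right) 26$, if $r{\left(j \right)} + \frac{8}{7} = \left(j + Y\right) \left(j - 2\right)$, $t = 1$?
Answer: $\frac{7436}{7} \approx 1062.3$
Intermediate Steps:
$Y = 9$ ($Y = \left(2 + 1\right)^{2} = 3^{2} = 9$)
$r{\left(j \right)} = - \frac{8}{7} + \left(-2 + j\right) \left(9 + j\right)$ ($r{\left(j \right)} = - \frac{8}{7} + \left(j + 9\right) \left(j - 2\right) = - \frac{8}{7} + \left(9 + j\right) \left(-2 + j\right) = - \frac{8}{7} + \left(-2 + j\right) \left(9 + j\right)$)
$\left(r{\left(2 - 0 \right)} + 42\right) 26 = \left(\left(- \frac{134}{7} + \left(2 - 0\right)^{2} + 7 \left(2 - 0\right)\right) + 42\right) 26 = \left(\left(- \frac{134}{7} + \left(2 + 0\right)^{2} + 7 \left(2 + 0\right)\right) + 42\right) 26 = \left(\left(- \frac{134}{7} + 2^{2} + 7 \cdot 2\right) + 42\right) 26 = \left(\left(- \frac{134}{7} + 4 + 14\right) + 42\right) 26 = \left(- \frac{8}{7} + 42\right) 26 = \frac{286}{7} \cdot 26 = \frac{7436}{7}$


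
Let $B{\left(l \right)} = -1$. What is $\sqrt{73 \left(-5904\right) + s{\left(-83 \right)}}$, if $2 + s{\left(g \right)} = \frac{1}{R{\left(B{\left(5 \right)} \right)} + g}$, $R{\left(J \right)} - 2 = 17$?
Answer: $\frac{i \sqrt{27583617}}{8} \approx 656.5 i$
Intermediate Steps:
$R{\left(J \right)} = 19$ ($R{\left(J \right)} = 2 + 17 = 19$)
$s{\left(g \right)} = -2 + \frac{1}{19 + g}$
$\sqrt{73 \left(-5904\right) + s{\left(-83 \right)}} = \sqrt{73 \left(-5904\right) + \frac{-37 - -166}{19 - 83}} = \sqrt{-430992 + \frac{-37 + 166}{-64}} = \sqrt{-430992 - \frac{129}{64}} = \sqrt{- \frac{27583617}{64}} = \frac{i \sqrt{27583617}}{8}$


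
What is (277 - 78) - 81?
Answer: 118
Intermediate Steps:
(277 - 78) - 81 = 199 - 81 = 118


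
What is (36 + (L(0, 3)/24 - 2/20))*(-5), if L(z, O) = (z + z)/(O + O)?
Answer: -359/2 ≈ -179.50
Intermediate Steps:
L(z, O) = z/O (L(z, O) = (2*z)/((2*O)) = (2*z)*(1/(2*O)) = z/O)
(36 + (L(0, 3)/24 - 2/20))*(-5) = (36 + ((0/3)/24 - 2/20))*(-5) = (36 + ((0*(⅓))*(1/24) - 2*1/20))*(-5) = (36 + (0*(1/24) - ⅒))*(-5) = (36 + (0 - ⅒))*(-5) = (36 - ⅒)*(-5) = (359/10)*(-5) = -359/2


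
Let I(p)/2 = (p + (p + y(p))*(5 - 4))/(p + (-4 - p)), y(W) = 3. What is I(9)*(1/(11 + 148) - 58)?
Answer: 64547/106 ≈ 608.93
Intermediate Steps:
I(p) = -3/2 - p (I(p) = 2*((p + (p + 3)*(5 - 4))/(p + (-4 - p))) = 2*((p + (3 + p)*1)/(-4)) = 2*((p + (3 + p))*(-¼)) = 2*((3 + 2*p)*(-¼)) = 2*(-¾ - p/2) = -3/2 - p)
I(9)*(1/(11 + 148) - 58) = (-3/2 - 1*9)*(1/(11 + 148) - 58) = (-3/2 - 9)*(1/159 - 58) = -21*(1/159 - 58)/2 = -21/2*(-9221/159) = 64547/106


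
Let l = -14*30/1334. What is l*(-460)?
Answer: 4200/29 ≈ 144.83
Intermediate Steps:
l = -210/667 (l = -420*1/1334 = -210/667 ≈ -0.31484)
l*(-460) = -210/667*(-460) = 4200/29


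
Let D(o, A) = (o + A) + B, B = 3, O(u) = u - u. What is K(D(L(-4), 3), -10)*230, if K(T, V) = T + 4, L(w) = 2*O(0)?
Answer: 2300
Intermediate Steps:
O(u) = 0
L(w) = 0 (L(w) = 2*0 = 0)
D(o, A) = 3 + A + o (D(o, A) = (o + A) + 3 = (A + o) + 3 = 3 + A + o)
K(T, V) = 4 + T
K(D(L(-4), 3), -10)*230 = (4 + (3 + 3 + 0))*230 = (4 + 6)*230 = 10*230 = 2300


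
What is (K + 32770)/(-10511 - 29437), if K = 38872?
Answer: -35821/19974 ≈ -1.7934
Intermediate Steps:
(K + 32770)/(-10511 - 29437) = (38872 + 32770)/(-10511 - 29437) = 71642/(-39948) = 71642*(-1/39948) = -35821/19974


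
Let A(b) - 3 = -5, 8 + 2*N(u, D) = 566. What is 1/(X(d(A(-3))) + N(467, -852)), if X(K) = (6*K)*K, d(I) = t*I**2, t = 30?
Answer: 1/86679 ≈ 1.1537e-5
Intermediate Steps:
N(u, D) = 279 (N(u, D) = -4 + (1/2)*566 = -4 + 283 = 279)
A(b) = -2 (A(b) = 3 - 5 = -2)
d(I) = 30*I**2
X(K) = 6*K**2
1/(X(d(A(-3))) + N(467, -852)) = 1/(6*(30*(-2)**2)**2 + 279) = 1/(6*(30*4)**2 + 279) = 1/(6*120**2 + 279) = 1/(6*14400 + 279) = 1/(86400 + 279) = 1/86679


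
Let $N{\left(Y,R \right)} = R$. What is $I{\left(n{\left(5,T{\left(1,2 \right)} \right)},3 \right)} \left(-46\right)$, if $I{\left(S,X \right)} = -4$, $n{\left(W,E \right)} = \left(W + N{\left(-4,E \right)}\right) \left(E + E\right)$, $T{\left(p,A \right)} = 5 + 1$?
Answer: $184$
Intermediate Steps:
$T{\left(p,A \right)} = 6$
$n{\left(W,E \right)} = 2 E \left(E + W\right)$ ($n{\left(W,E \right)} = \left(W + E\right) \left(E + E\right) = \left(E + W\right) 2 E = 2 E \left(E + W\right)$)
$I{\left(n{\left(5,T{\left(1,2 \right)} \right)},3 \right)} \left(-46\right) = \left(-4\right) \left(-46\right) = 184$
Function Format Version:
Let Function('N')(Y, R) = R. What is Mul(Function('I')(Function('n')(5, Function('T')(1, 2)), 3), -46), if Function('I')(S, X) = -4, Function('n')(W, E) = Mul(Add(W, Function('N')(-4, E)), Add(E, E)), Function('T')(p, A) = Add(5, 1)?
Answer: 184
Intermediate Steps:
Function('T')(p, A) = 6
Function('n')(W, E) = Mul(2, E, Add(E, W)) (Function('n')(W, E) = Mul(Add(W, E), Add(E, E)) = Mul(Add(E, W), Mul(2, E)) = Mul(2, E, Add(E, W)))
Mul(Function('I')(Function('n')(5, Function('T')(1, 2)), 3), -46) = Mul(-4, -46) = 184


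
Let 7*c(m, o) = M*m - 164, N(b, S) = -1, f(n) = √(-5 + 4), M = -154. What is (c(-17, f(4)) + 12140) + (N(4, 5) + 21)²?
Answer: 90234/7 ≈ 12891.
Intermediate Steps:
f(n) = I (f(n) = √(-1) = I)
c(m, o) = -164/7 - 22*m (c(m, o) = (-154*m - 164)/7 = (-164 - 154*m)/7 = -164/7 - 22*m)
(c(-17, f(4)) + 12140) + (N(4, 5) + 21)² = ((-164/7 - 22*(-17)) + 12140) + (-1 + 21)² = ((-164/7 + 374) + 12140) + 20² = (2454/7 + 12140) + 400 = 87434/7 + 400 = 90234/7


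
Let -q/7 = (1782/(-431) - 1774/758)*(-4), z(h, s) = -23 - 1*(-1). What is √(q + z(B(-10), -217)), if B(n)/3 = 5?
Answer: 3*I*√602732000858/163349 ≈ 14.258*I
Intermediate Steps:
B(n) = 15 (B(n) = 3*5 = 15)
z(h, s) = -22 (z(h, s) = -23 + 1 = -22)
q = -29614900/163349 (q = -7*(1782/(-431) - 1774/758)*(-4) = -7*(1782*(-1/431) - 1774*1/758)*(-4) = -7*(-1782/431 - 887/379)*(-4) = -(-7403725)*(-4)/163349 = -7*4230700/163349 = -29614900/163349 ≈ -181.30)
√(q + z(B(-10), -217)) = √(-29614900/163349 - 22) = √(-33208578/163349) = 3*I*√602732000858/163349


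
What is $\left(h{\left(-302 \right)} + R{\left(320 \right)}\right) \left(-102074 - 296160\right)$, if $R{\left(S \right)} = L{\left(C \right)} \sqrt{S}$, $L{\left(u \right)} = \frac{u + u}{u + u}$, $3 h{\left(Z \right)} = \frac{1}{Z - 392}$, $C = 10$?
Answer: $\frac{199117}{1041} - 3185872 \sqrt{5} \approx -7.1236 \cdot 10^{6}$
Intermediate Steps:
$h{\left(Z \right)} = \frac{1}{3 \left(-392 + Z\right)}$ ($h{\left(Z \right)} = \frac{1}{3 \left(Z - 392\right)} = \frac{1}{3 \left(-392 + Z\right)}$)
$L{\left(u \right)} = 1$ ($L{\left(u \right)} = \frac{2 u}{2 u} = 2 u \frac{1}{2 u} = 1$)
$R{\left(S \right)} = \sqrt{S}$ ($R{\left(S \right)} = 1 \sqrt{S} = \sqrt{S}$)
$\left(h{\left(-302 \right)} + R{\left(320 \right)}\right) \left(-102074 - 296160\right) = \left(\frac{1}{3 \left(-392 - 302\right)} + \sqrt{320}\right) \left(-102074 - 296160\right) = \left(\frac{1}{3 \left(-694\right)} + 8 \sqrt{5}\right) \left(-398234\right) = \left(\frac{1}{3} \left(- \frac{1}{694}\right) + 8 \sqrt{5}\right) \left(-398234\right) = \left(- \frac{1}{2082} + 8 \sqrt{5}\right) \left(-398234\right) = \frac{199117}{1041} - 3185872 \sqrt{5}$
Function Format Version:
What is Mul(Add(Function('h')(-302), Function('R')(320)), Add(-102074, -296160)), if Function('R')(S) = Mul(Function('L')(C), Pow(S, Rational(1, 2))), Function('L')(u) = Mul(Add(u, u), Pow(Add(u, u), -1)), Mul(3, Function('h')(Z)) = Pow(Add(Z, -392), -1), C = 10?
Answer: Add(Rational(199117, 1041), Mul(-3185872, Pow(5, Rational(1, 2)))) ≈ -7.1236e+6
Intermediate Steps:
Function('h')(Z) = Mul(Rational(1, 3), Pow(Add(-392, Z), -1)) (Function('h')(Z) = Mul(Rational(1, 3), Pow(Add(Z, -392), -1)) = Mul(Rational(1, 3), Pow(Add(-392, Z), -1)))
Function('L')(u) = 1 (Function('L')(u) = Mul(Mul(2, u), Pow(Mul(2, u), -1)) = Mul(Mul(2, u), Mul(Rational(1, 2), Pow(u, -1))) = 1)
Function('R')(S) = Pow(S, Rational(1, 2)) (Function('R')(S) = Mul(1, Pow(S, Rational(1, 2))) = Pow(S, Rational(1, 2)))
Mul(Add(Function('h')(-302), Function('R')(320)), Add(-102074, -296160)) = Mul(Add(Mul(Rational(1, 3), Pow(Add(-392, -302), -1)), Pow(320, Rational(1, 2))), Add(-102074, -296160)) = Mul(Add(Mul(Rational(1, 3), Pow(-694, -1)), Mul(8, Pow(5, Rational(1, 2)))), -398234) = Mul(Add(Mul(Rational(1, 3), Rational(-1, 694)), Mul(8, Pow(5, Rational(1, 2)))), -398234) = Mul(Add(Rational(-1, 2082), Mul(8, Pow(5, Rational(1, 2)))), -398234) = Add(Rational(199117, 1041), Mul(-3185872, Pow(5, Rational(1, 2))))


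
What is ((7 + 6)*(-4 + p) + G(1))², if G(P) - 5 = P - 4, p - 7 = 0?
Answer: 1681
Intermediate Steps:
p = 7 (p = 7 + 0 = 7)
G(P) = 1 + P (G(P) = 5 + (P - 4) = 5 + (-4 + P) = 1 + P)
((7 + 6)*(-4 + p) + G(1))² = ((7 + 6)*(-4 + 7) + (1 + 1))² = (13*3 + 2)² = (39 + 2)² = 41² = 1681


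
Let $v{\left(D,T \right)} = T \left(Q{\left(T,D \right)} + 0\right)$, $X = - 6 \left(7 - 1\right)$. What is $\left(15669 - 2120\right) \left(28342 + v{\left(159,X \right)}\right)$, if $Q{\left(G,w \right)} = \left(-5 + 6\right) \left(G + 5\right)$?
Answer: $399126442$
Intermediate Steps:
$Q{\left(G,w \right)} = 5 + G$ ($Q{\left(G,w \right)} = 1 \left(5 + G\right) = 5 + G$)
$X = -36$ ($X = \left(-6\right) 6 = -36$)
$v{\left(D,T \right)} = T \left(5 + T\right)$ ($v{\left(D,T \right)} = T \left(\left(5 + T\right) + 0\right) = T \left(5 + T\right)$)
$\left(15669 - 2120\right) \left(28342 + v{\left(159,X \right)}\right) = \left(15669 - 2120\right) \left(28342 - 36 \left(5 - 36\right)\right) = 13549 \left(28342 - -1116\right) = 13549 \left(28342 + 1116\right) = 13549 \cdot 29458 = 399126442$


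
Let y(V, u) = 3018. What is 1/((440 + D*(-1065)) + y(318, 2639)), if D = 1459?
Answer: -1/1550377 ≈ -6.4500e-7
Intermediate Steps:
1/((440 + D*(-1065)) + y(318, 2639)) = 1/((440 + 1459*(-1065)) + 3018) = 1/((440 - 1553835) + 3018) = 1/(-1553395 + 3018) = 1/(-1550377) = -1/1550377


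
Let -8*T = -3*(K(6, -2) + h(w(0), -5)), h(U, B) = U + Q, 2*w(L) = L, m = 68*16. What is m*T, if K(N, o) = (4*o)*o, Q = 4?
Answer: 8160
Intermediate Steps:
m = 1088
w(L) = L/2
h(U, B) = 4 + U (h(U, B) = U + 4 = 4 + U)
K(N, o) = 4*o**2
T = 15/2 (T = -(-3)*(4*(-2)**2 + (4 + (1/2)*0))/8 = -(-3)*(4*4 + (4 + 0))/8 = -(-3)*(16 + 4)/8 = -(-3)*20/8 = -1/8*(-60) = 15/2 ≈ 7.5000)
m*T = 1088*(15/2) = 8160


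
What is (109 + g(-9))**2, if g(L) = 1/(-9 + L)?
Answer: 3845521/324 ≈ 11869.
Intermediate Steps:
(109 + g(-9))**2 = (109 + 1/(-9 - 9))**2 = (109 + 1/(-18))**2 = (109 - 1/18)**2 = (1961/18)**2 = 3845521/324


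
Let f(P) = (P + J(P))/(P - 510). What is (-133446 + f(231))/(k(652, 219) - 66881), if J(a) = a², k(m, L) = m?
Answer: 12428342/6159297 ≈ 2.0178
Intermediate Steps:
f(P) = (P + P²)/(-510 + P) (f(P) = (P + P²)/(P - 510) = (P + P²)/(-510 + P))
(-133446 + f(231))/(k(652, 219) - 66881) = (-133446 + 231*(1 + 231)/(-510 + 231))/(652 - 66881) = (-133446 + 231*232/(-279))/(-66229) = (-133446 + 231*(-1/279)*232)*(-1/66229) = (-133446 - 17864/93)*(-1/66229) = -12428342/93*(-1/66229) = 12428342/6159297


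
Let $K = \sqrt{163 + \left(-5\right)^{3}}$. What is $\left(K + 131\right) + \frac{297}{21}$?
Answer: $\frac{1016}{7} + \sqrt{38} \approx 151.31$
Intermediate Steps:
$K = \sqrt{38}$ ($K = \sqrt{163 - 125} = \sqrt{38} \approx 6.1644$)
$\left(K + 131\right) + \frac{297}{21} = \left(\sqrt{38} + 131\right) + \frac{297}{21} = \left(131 + \sqrt{38}\right) + 297 \cdot \frac{1}{21} = \left(131 + \sqrt{38}\right) + \frac{99}{7} = \frac{1016}{7} + \sqrt{38}$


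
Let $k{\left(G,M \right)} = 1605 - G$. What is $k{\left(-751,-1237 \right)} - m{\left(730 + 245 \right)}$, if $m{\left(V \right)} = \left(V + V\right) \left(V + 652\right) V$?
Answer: $-3093331394$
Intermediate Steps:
$m{\left(V \right)} = 2 V^{2} \left(652 + V\right)$ ($m{\left(V \right)} = 2 V \left(652 + V\right) V = 2 V^{2} \left(652 + V\right)$)
$k{\left(-751,-1237 \right)} - m{\left(730 + 245 \right)} = \left(1605 - -751\right) - 2 \left(730 + 245\right)^{2} \left(652 + \left(730 + 245\right)\right) = \left(1605 + 751\right) - 2 \cdot 975^{2} \left(652 + 975\right) = 2356 - 2 \cdot 950625 \cdot 1627 = 2356 - 3093333750 = -3093331394$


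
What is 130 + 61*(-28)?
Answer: -1578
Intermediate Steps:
130 + 61*(-28) = 130 - 1708 = -1578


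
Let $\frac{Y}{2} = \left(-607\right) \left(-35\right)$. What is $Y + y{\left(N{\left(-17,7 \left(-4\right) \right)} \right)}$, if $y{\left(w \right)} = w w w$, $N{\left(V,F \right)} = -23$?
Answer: $30323$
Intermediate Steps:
$Y = 42490$ ($Y = 2 \left(\left(-607\right) \left(-35\right)\right) = 2 \cdot 21245 = 42490$)
$y{\left(w \right)} = w^{3}$ ($y{\left(w \right)} = w^{2} w = w^{3}$)
$Y + y{\left(N{\left(-17,7 \left(-4\right) \right)} \right)} = 42490 + \left(-23\right)^{3} = 42490 - 12167 = 30323$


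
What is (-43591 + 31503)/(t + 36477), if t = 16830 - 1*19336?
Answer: -12088/33971 ≈ -0.35583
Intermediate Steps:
t = -2506 (t = 16830 - 19336 = -2506)
(-43591 + 31503)/(t + 36477) = (-43591 + 31503)/(-2506 + 36477) = -12088/33971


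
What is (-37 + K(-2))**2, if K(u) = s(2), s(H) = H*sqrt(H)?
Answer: 1377 - 148*sqrt(2) ≈ 1167.7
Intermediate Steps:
s(H) = H**(3/2)
K(u) = 2*sqrt(2) (K(u) = 2**(3/2) = 2*sqrt(2))
(-37 + K(-2))**2 = (-37 + 2*sqrt(2))**2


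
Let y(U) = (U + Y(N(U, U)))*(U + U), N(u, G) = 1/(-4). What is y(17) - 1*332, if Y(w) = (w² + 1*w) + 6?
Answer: 3549/8 ≈ 443.63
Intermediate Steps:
N(u, G) = -¼
Y(w) = 6 + w + w² (Y(w) = (w² + w) + 6 = (w + w²) + 6 = 6 + w + w²)
y(U) = 2*U*(93/16 + U) (y(U) = (U + (6 - ¼ + (-¼)²))*(U + U) = (U + (6 - ¼ + 1/16))*(2*U) = (U + 93/16)*(2*U) = (93/16 + U)*(2*U) = 2*U*(93/16 + U))
y(17) - 1*332 = (⅛)*17*(93 + 16*17) - 1*332 = (⅛)*17*(93 + 272) - 332 = (⅛)*17*365 - 332 = 6205/8 - 332 = 3549/8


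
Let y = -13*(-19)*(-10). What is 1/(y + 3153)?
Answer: 1/683 ≈ 0.0014641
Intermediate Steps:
y = -2470 (y = 247*(-10) = -2470)
1/(y + 3153) = 1/(-2470 + 3153) = 1/683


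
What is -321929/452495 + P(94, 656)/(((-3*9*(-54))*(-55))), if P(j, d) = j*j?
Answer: -2981373233/3628557405 ≈ -0.82164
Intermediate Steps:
P(j, d) = j²
-321929/452495 + P(94, 656)/(((-3*9*(-54))*(-55))) = -321929/452495 + 94²/(((-3*9*(-54))*(-55))) = -321929*1/452495 + 8836/((-27*(-54)*(-55))) = -321929/452495 + 8836/((1458*(-55))) = -321929/452495 + 8836/(-80190) = -321929/452495 + 8836*(-1/80190) = -321929/452495 - 4418/40095 = -2981373233/3628557405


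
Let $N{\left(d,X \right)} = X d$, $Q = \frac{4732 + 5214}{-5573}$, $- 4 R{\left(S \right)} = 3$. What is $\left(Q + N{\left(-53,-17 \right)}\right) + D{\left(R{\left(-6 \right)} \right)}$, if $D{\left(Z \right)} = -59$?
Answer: $\frac{4682520}{5573} \approx 840.21$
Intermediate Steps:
$R{\left(S \right)} = - \frac{3}{4}$ ($R{\left(S \right)} = \left(- \frac{1}{4}\right) 3 = - \frac{3}{4}$)
$Q = - \frac{9946}{5573}$ ($Q = 9946 \left(- \frac{1}{5573}\right) = - \frac{9946}{5573} \approx -1.7847$)
$\left(Q + N{\left(-53,-17 \right)}\right) + D{\left(R{\left(-6 \right)} \right)} = \left(- \frac{9946}{5573} - -901\right) - 59 = \left(- \frac{9946}{5573} + 901\right) - 59 = \frac{5011327}{5573} - 59 = \frac{4682520}{5573}$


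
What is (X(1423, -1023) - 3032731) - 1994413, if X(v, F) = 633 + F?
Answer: -5027534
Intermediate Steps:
(X(1423, -1023) - 3032731) - 1994413 = ((633 - 1023) - 3032731) - 1994413 = (-390 - 3032731) - 1994413 = -3033121 - 1994413 = -5027534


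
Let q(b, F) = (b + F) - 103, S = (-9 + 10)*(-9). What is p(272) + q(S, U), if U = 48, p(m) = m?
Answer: 208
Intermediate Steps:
S = -9 (S = 1*(-9) = -9)
q(b, F) = -103 + F + b (q(b, F) = (F + b) - 103 = -103 + F + b)
p(272) + q(S, U) = 272 + (-103 + 48 - 9) = 272 - 64 = 208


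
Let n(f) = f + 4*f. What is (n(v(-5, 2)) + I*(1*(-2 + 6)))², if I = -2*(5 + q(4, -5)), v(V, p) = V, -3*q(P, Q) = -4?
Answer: 51529/9 ≈ 5725.4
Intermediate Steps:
q(P, Q) = 4/3 (q(P, Q) = -⅓*(-4) = 4/3)
n(f) = 5*f
I = -38/3 (I = -2*(5 + 4/3) = -2*19/3 = -38/3 ≈ -12.667)
(n(v(-5, 2)) + I*(1*(-2 + 6)))² = (5*(-5) - 38*(-2 + 6)/3)² = (-25 - 38*4/3)² = (-25 - 38/3*4)² = (-25 - 152/3)² = (-227/3)² = 51529/9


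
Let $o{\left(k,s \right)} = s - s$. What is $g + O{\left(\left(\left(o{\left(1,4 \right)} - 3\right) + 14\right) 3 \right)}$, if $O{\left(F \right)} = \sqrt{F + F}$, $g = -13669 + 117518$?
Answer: $103849 + \sqrt{66} \approx 1.0386 \cdot 10^{5}$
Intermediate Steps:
$o{\left(k,s \right)} = 0$
$g = 103849$
$O{\left(F \right)} = \sqrt{2} \sqrt{F}$ ($O{\left(F \right)} = \sqrt{2 F} = \sqrt{2} \sqrt{F}$)
$g + O{\left(\left(\left(o{\left(1,4 \right)} - 3\right) + 14\right) 3 \right)} = 103849 + \sqrt{2} \sqrt{\left(\left(0 - 3\right) + 14\right) 3} = 103849 + \sqrt{2} \sqrt{\left(-3 + 14\right) 3} = 103849 + \sqrt{2} \sqrt{11 \cdot 3} = 103849 + \sqrt{2} \sqrt{33} = 103849 + \sqrt{66}$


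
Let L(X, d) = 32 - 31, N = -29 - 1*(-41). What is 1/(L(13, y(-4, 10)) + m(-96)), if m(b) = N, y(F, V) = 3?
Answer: 1/13 ≈ 0.076923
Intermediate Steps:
N = 12 (N = -29 + 41 = 12)
m(b) = 12
L(X, d) = 1
1/(L(13, y(-4, 10)) + m(-96)) = 1/(1 + 12) = 1/13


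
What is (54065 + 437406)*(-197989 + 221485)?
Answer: 11547602616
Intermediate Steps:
(54065 + 437406)*(-197989 + 221485) = 491471*23496 = 11547602616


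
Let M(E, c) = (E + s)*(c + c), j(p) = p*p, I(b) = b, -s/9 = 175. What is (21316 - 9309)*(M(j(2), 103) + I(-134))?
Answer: -3887386320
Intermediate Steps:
s = -1575 (s = -9*175 = -1575)
j(p) = p²
M(E, c) = 2*c*(-1575 + E) (M(E, c) = (E - 1575)*(c + c) = (-1575 + E)*(2*c) = 2*c*(-1575 + E))
(21316 - 9309)*(M(j(2), 103) + I(-134)) = (21316 - 9309)*(2*103*(-1575 + 2²) - 134) = 12007*(2*103*(-1575 + 4) - 134) = 12007*(2*103*(-1571) - 134) = 12007*(-323626 - 134) = 12007*(-323760) = -3887386320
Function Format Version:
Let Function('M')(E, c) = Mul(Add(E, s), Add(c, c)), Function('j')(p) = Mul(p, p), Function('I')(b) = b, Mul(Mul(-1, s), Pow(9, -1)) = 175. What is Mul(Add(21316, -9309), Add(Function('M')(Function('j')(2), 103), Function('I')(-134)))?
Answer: -3887386320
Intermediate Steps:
s = -1575 (s = Mul(-9, 175) = -1575)
Function('j')(p) = Pow(p, 2)
Function('M')(E, c) = Mul(2, c, Add(-1575, E)) (Function('M')(E, c) = Mul(Add(E, -1575), Add(c, c)) = Mul(Add(-1575, E), Mul(2, c)) = Mul(2, c, Add(-1575, E)))
Mul(Add(21316, -9309), Add(Function('M')(Function('j')(2), 103), Function('I')(-134))) = Mul(Add(21316, -9309), Add(Mul(2, 103, Add(-1575, Pow(2, 2))), -134)) = Mul(12007, Add(Mul(2, 103, Add(-1575, 4)), -134)) = Mul(12007, Add(Mul(2, 103, -1571), -134)) = Mul(12007, Add(-323626, -134)) = Mul(12007, -323760) = -3887386320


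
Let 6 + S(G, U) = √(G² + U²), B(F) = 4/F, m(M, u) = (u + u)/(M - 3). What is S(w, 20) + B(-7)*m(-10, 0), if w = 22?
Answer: -6 + 2*√221 ≈ 23.732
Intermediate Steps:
m(M, u) = 2*u/(-3 + M) (m(M, u) = (2*u)/(-3 + M) = 2*u/(-3 + M))
S(G, U) = -6 + √(G² + U²)
S(w, 20) + B(-7)*m(-10, 0) = (-6 + √(22² + 20²)) + (4/(-7))*(2*0/(-3 - 10)) = (-6 + √(484 + 400)) + (4*(-⅐))*(2*0/(-13)) = (-6 + √884) - 8*0*(-1)/(7*13) = (-6 + 2*√221) - 4/7*0 = (-6 + 2*√221) + 0 = -6 + 2*√221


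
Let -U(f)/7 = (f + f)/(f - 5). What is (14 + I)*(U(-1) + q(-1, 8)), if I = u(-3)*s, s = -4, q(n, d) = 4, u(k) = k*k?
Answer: -110/3 ≈ -36.667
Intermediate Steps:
u(k) = k²
U(f) = -14*f/(-5 + f) (U(f) = -7*(f + f)/(f - 5) = -7*2*f/(-5 + f) = -14*f/(-5 + f))
I = -36 (I = (-3)²*(-4) = 9*(-4) = -36)
(14 + I)*(U(-1) + q(-1, 8)) = (14 - 36)*(-14*(-1)/(-5 - 1) + 4) = -22*(-14*(-1)/(-6) + 4) = -22*(-14*(-1)*(-⅙) + 4) = -22*(-7/3 + 4) = -22*5/3 = -110/3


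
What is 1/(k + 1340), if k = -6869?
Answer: -1/5529 ≈ -0.00018086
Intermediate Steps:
1/(k + 1340) = 1/(-6869 + 1340) = 1/(-5529) = -1/5529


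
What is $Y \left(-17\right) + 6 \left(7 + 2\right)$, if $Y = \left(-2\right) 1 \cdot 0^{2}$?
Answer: $54$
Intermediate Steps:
$Y = 0$ ($Y = \left(-2\right) 0 = 0$)
$Y \left(-17\right) + 6 \left(7 + 2\right) = 0 \left(-17\right) + 6 \left(7 + 2\right) = 0 + 6 \cdot 9 = 0 + 54 = 54$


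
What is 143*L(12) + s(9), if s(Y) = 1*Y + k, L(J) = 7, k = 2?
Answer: 1012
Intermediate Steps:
s(Y) = 2 + Y (s(Y) = 1*Y + 2 = Y + 2 = 2 + Y)
143*L(12) + s(9) = 143*7 + (2 + 9) = 1001 + 11 = 1012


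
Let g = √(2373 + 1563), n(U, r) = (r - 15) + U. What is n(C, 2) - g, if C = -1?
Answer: -14 - 4*√246 ≈ -76.738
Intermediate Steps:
n(U, r) = -15 + U + r (n(U, r) = (-15 + r) + U = -15 + U + r)
g = 4*√246 (g = √3936 = 4*√246 ≈ 62.738)
n(C, 2) - g = (-15 - 1 + 2) - 4*√246 = -14 - 4*√246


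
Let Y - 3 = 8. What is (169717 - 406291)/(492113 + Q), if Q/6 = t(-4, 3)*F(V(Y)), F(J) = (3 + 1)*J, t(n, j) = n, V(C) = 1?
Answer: -236574/492017 ≈ -0.48082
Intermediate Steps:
Y = 11 (Y = 3 + 8 = 11)
F(J) = 4*J
Q = -96 (Q = 6*(-16) = -96)
(169717 - 406291)/(492113 + Q) = (169717 - 406291)/(492113 - 96) = -236574/492017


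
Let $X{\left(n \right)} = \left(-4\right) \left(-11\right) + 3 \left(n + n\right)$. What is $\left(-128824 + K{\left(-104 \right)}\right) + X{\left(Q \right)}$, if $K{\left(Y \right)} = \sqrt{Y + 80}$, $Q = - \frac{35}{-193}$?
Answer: $- \frac{24854330}{193} + 2 i \sqrt{6} \approx -1.2878 \cdot 10^{5} + 4.899 i$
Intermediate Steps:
$Q = \frac{35}{193}$ ($Q = \left(-35\right) \left(- \frac{1}{193}\right) = \frac{35}{193} \approx 0.18135$)
$K{\left(Y \right)} = \sqrt{80 + Y}$
$X{\left(n \right)} = 44 + 6 n$ ($X{\left(n \right)} = 44 + 3 \cdot 2 n = 44 + 6 n$)
$\left(-128824 + K{\left(-104 \right)}\right) + X{\left(Q \right)} = \left(-128824 + \sqrt{80 - 104}\right) + \left(44 + 6 \cdot \frac{35}{193}\right) = \left(-128824 + \sqrt{-24}\right) + \left(44 + \frac{210}{193}\right) = \left(-128824 + 2 i \sqrt{6}\right) + \frac{8702}{193} = - \frac{24854330}{193} + 2 i \sqrt{6}$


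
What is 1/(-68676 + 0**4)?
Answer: -1/68676 ≈ -1.4561e-5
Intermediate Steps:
1/(-68676 + 0**4) = 1/(-68676 + 0) = 1/(-68676) = -1/68676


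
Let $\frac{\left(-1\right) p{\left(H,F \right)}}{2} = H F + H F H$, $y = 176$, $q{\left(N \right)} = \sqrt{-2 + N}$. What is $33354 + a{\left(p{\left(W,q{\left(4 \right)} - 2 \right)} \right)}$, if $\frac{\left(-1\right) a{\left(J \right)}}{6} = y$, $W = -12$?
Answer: $32298$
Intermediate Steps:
$p{\left(H,F \right)} = - 2 F H - 2 F H^{2}$ ($p{\left(H,F \right)} = - 2 \left(H F + H F H\right) = - 2 \left(F H + F H H\right) = - 2 \left(F H + F H^{2}\right) = - 2 F H - 2 F H^{2}$)
$a{\left(J \right)} = -1056$ ($a{\left(J \right)} = \left(-6\right) 176 = -1056$)
$33354 + a{\left(p{\left(W,q{\left(4 \right)} - 2 \right)} \right)} = 33354 - 1056 = 32298$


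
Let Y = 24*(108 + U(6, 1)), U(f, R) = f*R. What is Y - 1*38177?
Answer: -35441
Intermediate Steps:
U(f, R) = R*f
Y = 2736 (Y = 24*(108 + 1*6) = 24*(108 + 6) = 24*114 = 2736)
Y - 1*38177 = 2736 - 1*38177 = 2736 - 38177 = -35441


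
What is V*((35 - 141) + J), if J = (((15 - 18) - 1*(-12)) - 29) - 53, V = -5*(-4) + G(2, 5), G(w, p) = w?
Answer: -3938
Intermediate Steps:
V = 22 (V = -5*(-4) + 2 = 20 + 2 = 22)
J = -73 (J = ((-3 + 12) - 29) - 53 = (9 - 29) - 53 = -20 - 53 = -73)
V*((35 - 141) + J) = 22*((35 - 141) - 73) = 22*(-106 - 73) = 22*(-179) = -3938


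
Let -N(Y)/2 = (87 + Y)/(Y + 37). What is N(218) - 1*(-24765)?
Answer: 1262893/51 ≈ 24763.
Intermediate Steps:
N(Y) = -2*(87 + Y)/(37 + Y) (N(Y) = -2*(87 + Y)/(Y + 37) = -2*(87 + Y)/(37 + Y))
N(218) - 1*(-24765) = 2*(-87 - 1*218)/(37 + 218) - 1*(-24765) = 2*(-87 - 218)/255 + 24765 = 2*(1/255)*(-305) + 24765 = -122/51 + 24765 = 1262893/51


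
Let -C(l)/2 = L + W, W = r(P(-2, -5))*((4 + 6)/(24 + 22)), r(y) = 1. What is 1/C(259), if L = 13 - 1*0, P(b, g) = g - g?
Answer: -23/608 ≈ -0.037829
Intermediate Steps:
P(b, g) = 0
W = 5/23 (W = 1*((4 + 6)/(24 + 22)) = 1*(10/46) = 1*(10*(1/46)) = 1*(5/23) = 5/23 ≈ 0.21739)
L = 13 (L = 13 + 0 = 13)
C(l) = -608/23 (C(l) = -2*(13 + 5/23) = -2*304/23 = -608/23)
1/C(259) = 1/(-608/23) = -23/608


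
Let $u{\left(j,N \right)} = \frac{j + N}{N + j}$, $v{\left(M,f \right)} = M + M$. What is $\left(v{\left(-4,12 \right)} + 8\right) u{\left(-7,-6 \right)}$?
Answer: $0$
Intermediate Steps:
$v{\left(M,f \right)} = 2 M$
$u{\left(j,N \right)} = 1$ ($u{\left(j,N \right)} = \frac{N + j}{N + j} = 1$)
$\left(v{\left(-4,12 \right)} + 8\right) u{\left(-7,-6 \right)} = \left(2 \left(-4\right) + 8\right) 1 = \left(-8 + 8\right) 1 = 0 \cdot 1 = 0$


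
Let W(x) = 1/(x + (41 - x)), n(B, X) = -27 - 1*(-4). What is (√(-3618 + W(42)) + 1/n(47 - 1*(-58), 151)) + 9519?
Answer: 218936/23 + I*√6081817/41 ≈ 9519.0 + 60.15*I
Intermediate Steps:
n(B, X) = -23 (n(B, X) = -27 + 4 = -23)
W(x) = 1/41
(√(-3618 + W(42)) + 1/n(47 - 1*(-58), 151)) + 9519 = (√(-3618 + 1/41) + 1/(-23)) + 9519 = (√(-148337/41) - 1/23) + 9519 = (I*√6081817/41 - 1/23) + 9519 = (-1/23 + I*√6081817/41) + 9519 = 218936/23 + I*√6081817/41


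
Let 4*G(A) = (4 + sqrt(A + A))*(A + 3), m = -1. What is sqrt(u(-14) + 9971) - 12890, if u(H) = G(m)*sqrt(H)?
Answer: -12890 + sqrt(9971 - sqrt(7) + 2*I*sqrt(14)) ≈ -12790.0 + 0.037476*I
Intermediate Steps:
G(A) = (3 + A)*(4 + sqrt(2)*sqrt(A))/4 (G(A) = ((4 + sqrt(A + A))*(A + 3))/4 = ((4 + sqrt(2*A))*(3 + A))/4 = ((4 + sqrt(2)*sqrt(A))*(3 + A))/4 = ((3 + A)*(4 + sqrt(2)*sqrt(A)))/4 = (3 + A)*(4 + sqrt(2)*sqrt(A))/4)
u(H) = sqrt(H)*(2 + I*sqrt(2)/2) (u(H) = (3 - 1 + sqrt(2)*(-1)**(3/2)/4 + 3*sqrt(2)*sqrt(-1)/4)*sqrt(H) = (3 - 1 + sqrt(2)*(-I)/4 + 3*sqrt(2)*I/4)*sqrt(H) = (3 - 1 - I*sqrt(2)/4 + 3*I*sqrt(2)/4)*sqrt(H) = (2 + I*sqrt(2)/2)*sqrt(H) = sqrt(H)*(2 + I*sqrt(2)/2))
sqrt(u(-14) + 9971) - 12890 = sqrt(sqrt(-14)*(4 + I*sqrt(2))/2 + 9971) - 12890 = sqrt((I*sqrt(14))*(4 + I*sqrt(2))/2 + 9971) - 12890 = sqrt(I*sqrt(14)*(4 + I*sqrt(2))/2 + 9971) - 12890 = sqrt(9971 + I*sqrt(14)*(4 + I*sqrt(2))/2) - 12890 = -12890 + sqrt(9971 + I*sqrt(14)*(4 + I*sqrt(2))/2)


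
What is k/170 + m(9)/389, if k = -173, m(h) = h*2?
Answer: -64237/66130 ≈ -0.97137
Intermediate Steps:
m(h) = 2*h
k/170 + m(9)/389 = -173/170 + (2*9)/389 = -173*1/170 + 18*(1/389) = -173/170 + 18/389 = -64237/66130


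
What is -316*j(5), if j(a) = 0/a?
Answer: 0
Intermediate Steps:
j(a) = 0
-316*j(5) = -316*0 = 0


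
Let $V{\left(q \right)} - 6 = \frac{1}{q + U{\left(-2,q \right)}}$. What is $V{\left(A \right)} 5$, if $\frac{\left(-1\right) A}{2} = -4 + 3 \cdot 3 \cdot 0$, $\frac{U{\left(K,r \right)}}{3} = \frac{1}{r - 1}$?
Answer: $\frac{1805}{59} \approx 30.593$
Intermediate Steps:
$U{\left(K,r \right)} = \frac{3}{-1 + r}$ ($U{\left(K,r \right)} = \frac{3}{r - 1} = \frac{3}{-1 + r}$)
$A = 8$ ($A = - 2 \left(-4 + 3 \cdot 3 \cdot 0\right) = - 2 \left(-4 + 3 \cdot 0\right) = - 2 \left(-4 + 0\right) = \left(-2\right) \left(-4\right) = 8$)
$V{\left(q \right)} = 6 + \frac{1}{q + \frac{3}{-1 + q}}$
$V{\left(A \right)} 5 = \frac{18 + \left(1 + 6 \cdot 8\right) \left(-1 + 8\right)}{3 + 8 \left(-1 + 8\right)} 5 = \frac{18 + \left(1 + 48\right) 7}{3 + 8 \cdot 7} \cdot 5 = \frac{18 + 49 \cdot 7}{3 + 56} \cdot 5 = \frac{18 + 343}{59} \cdot 5 = \frac{1}{59} \cdot 361 \cdot 5 = \frac{361}{59} \cdot 5 = \frac{1805}{59}$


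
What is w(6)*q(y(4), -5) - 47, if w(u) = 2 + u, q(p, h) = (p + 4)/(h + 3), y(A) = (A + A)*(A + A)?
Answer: -319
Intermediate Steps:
y(A) = 4*A**2 (y(A) = (2*A)*(2*A) = 4*A**2)
q(p, h) = (4 + p)/(3 + h)
w(6)*q(y(4), -5) - 47 = (2 + 6)*((4 + 4*4**2)/(3 - 5)) - 47 = 8*((4 + 4*16)/(-2)) - 47 = 8*(-(4 + 64)/2) - 47 = 8*(-1/2*68) - 47 = 8*(-34) - 47 = -272 - 47 = -319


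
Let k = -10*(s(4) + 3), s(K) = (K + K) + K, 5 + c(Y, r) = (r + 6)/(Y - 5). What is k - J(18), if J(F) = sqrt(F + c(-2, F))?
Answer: -150 - sqrt(469)/7 ≈ -153.09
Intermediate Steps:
c(Y, r) = -5 + (6 + r)/(-5 + Y) (c(Y, r) = -5 + (r + 6)/(Y - 5) = -5 + (6 + r)/(-5 + Y))
s(K) = 3*K (s(K) = 2*K + K = 3*K)
k = -150 (k = -10*(3*4 + 3) = -10*(12 + 3) = -10*15 = -150)
J(F) = sqrt(-41/7 + 6*F/7) (J(F) = sqrt(F + (31 + F - 5*(-2))/(-5 - 2)) = sqrt(F + (31 + F + 10)/(-7)) = sqrt(F - (41 + F)/7) = sqrt(F + (-41/7 - F/7)) = sqrt(-41/7 + 6*F/7))
k - J(18) = -150 - sqrt(-287 + 42*18)/7 = -150 - sqrt(-287 + 756)/7 = -150 - sqrt(469)/7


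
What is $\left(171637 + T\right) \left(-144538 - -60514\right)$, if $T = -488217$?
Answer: $26600317920$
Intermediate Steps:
$\left(171637 + T\right) \left(-144538 - -60514\right) = \left(171637 - 488217\right) \left(-144538 - -60514\right) = - 316580 \left(-144538 + 60514\right) = \left(-316580\right) \left(-84024\right) = 26600317920$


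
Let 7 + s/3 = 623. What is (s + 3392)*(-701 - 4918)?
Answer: -29443560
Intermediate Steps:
s = 1848 (s = -21 + 3*623 = -21 + 1869 = 1848)
(s + 3392)*(-701 - 4918) = (1848 + 3392)*(-701 - 4918) = 5240*(-5619) = -29443560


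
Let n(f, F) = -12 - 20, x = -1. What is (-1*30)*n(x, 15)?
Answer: 960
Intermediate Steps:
n(f, F) = -32
(-1*30)*n(x, 15) = -1*30*(-32) = -30*(-32) = 960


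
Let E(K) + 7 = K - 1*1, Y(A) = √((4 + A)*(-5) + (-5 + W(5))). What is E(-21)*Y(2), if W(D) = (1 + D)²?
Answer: -29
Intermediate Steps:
Y(A) = √(11 - 5*A) (Y(A) = √((4 + A)*(-5) + (-5 + (1 + 5)²)) = √((-20 - 5*A) + (-5 + 6²)) = √((-20 - 5*A) + (-5 + 36)) = √((-20 - 5*A) + 31) = √(11 - 5*A))
E(K) = -8 + K (E(K) = -7 + (K - 1*1) = -7 + (K - 1) = -7 + (-1 + K) = -8 + K)
E(-21)*Y(2) = (-8 - 21)*√(11 - 5*2) = -29*√(11 - 10) = -29*√1 = -29*1 = -29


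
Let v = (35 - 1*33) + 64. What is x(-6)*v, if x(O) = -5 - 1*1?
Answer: -396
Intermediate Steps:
v = 66 (v = (35 - 33) + 64 = 2 + 64 = 66)
x(O) = -6 (x(O) = -5 - 1 = -6)
x(-6)*v = -6*66 = -396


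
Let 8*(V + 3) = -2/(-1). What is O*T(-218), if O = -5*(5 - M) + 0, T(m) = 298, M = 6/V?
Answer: -117710/11 ≈ -10701.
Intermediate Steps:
V = -11/4 (V = -3 + (-2/(-1))/8 = -3 + (-2*(-1))/8 = -3 + (⅛)*2 = -3 + ¼ = -11/4 ≈ -2.7500)
M = -24/11 (M = 6/(-11/4) = 6*(-4/11) = -24/11 ≈ -2.1818)
O = -395/11 (O = -5*(5 - 1*(-24/11)) + 0 = -5*(5 + 24/11) + 0 = -5*79/11 + 0 = -395/11 + 0 = -395/11 ≈ -35.909)
O*T(-218) = -395/11*298 = -117710/11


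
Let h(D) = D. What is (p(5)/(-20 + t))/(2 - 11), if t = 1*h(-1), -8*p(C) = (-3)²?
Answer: -1/168 ≈ -0.0059524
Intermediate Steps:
p(C) = -9/8 (p(C) = -⅛*(-3)² = -⅛*9 = -9/8)
t = -1 (t = 1*(-1) = -1)
(p(5)/(-20 + t))/(2 - 11) = (-9/8/(-20 - 1))/(2 - 11) = (-9/8/(-21))/(-9) = -1/21*(-9/8)*(-⅑) = (3/56)*(-⅑) = -1/168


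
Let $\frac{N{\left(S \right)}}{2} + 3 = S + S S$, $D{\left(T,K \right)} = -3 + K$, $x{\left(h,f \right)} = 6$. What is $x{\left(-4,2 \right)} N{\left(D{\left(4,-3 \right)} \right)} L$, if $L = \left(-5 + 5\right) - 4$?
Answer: $-1296$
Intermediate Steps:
$L = -4$ ($L = 0 - 4 = -4$)
$N{\left(S \right)} = -6 + 2 S + 2 S^{2}$ ($N{\left(S \right)} = -6 + 2 \left(S + S S\right) = -6 + 2 \left(S + S^{2}\right) = -6 + \left(2 S + 2 S^{2}\right) = -6 + 2 S + 2 S^{2}$)
$x{\left(-4,2 \right)} N{\left(D{\left(4,-3 \right)} \right)} L = 6 \left(-6 + 2 \left(-3 - 3\right) + 2 \left(-3 - 3\right)^{2}\right) \left(-4\right) = 6 \left(-6 + 2 \left(-6\right) + 2 \left(-6\right)^{2}\right) \left(-4\right) = 6 \left(-6 - 12 + 2 \cdot 36\right) \left(-4\right) = 6 \left(-6 - 12 + 72\right) \left(-4\right) = 6 \cdot 54 \left(-4\right) = 324 \left(-4\right) = -1296$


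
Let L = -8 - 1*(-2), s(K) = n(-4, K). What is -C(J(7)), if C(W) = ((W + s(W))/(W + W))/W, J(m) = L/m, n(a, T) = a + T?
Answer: 35/9 ≈ 3.8889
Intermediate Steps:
n(a, T) = T + a
s(K) = -4 + K (s(K) = K - 4 = -4 + K)
L = -6 (L = -8 + 2 = -6)
J(m) = -6/m
C(W) = (-4 + 2*W)/(2*W**2) (C(W) = ((W + (-4 + W))/(W + W))/W = ((-4 + 2*W)/((2*W)))/W = ((-4 + 2*W)*(1/(2*W)))/W = ((-4 + 2*W)/(2*W))/W = (-4 + 2*W)/(2*W**2))
-C(J(7)) = -(-2 - 6/7)/(-6/7)**2 = -49*(-20)/(36*7) = -1*(-35/9) = 35/9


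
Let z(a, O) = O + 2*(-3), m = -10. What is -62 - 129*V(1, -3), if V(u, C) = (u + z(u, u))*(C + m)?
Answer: -6770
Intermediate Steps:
z(a, O) = -6 + O (z(a, O) = O - 6 = -6 + O)
V(u, C) = (-10 + C)*(-6 + 2*u) (V(u, C) = (u + (-6 + u))*(C - 10) = (-6 + 2*u)*(-10 + C) = (-10 + C)*(-6 + 2*u))
-62 - 129*V(1, -3) = -62 - 129*(60 - 20*1 - 3*1 - 3*(-6 + 1)) = -62 - 129*(60 - 20 - 3 - 3*(-5)) = -62 - 129*(60 - 20 - 3 + 15) = -62 - 129*52 = -62 - 6708 = -6770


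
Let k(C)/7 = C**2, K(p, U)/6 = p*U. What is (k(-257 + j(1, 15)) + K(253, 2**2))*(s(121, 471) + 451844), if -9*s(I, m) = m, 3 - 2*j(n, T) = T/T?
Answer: 630010829000/3 ≈ 2.1000e+11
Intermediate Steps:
j(n, T) = 1 (j(n, T) = 3/2 - T/(2*T) = 3/2 - 1/2*1 = 3/2 - 1/2 = 1)
s(I, m) = -m/9
K(p, U) = 6*U*p (K(p, U) = 6*(p*U) = 6*(U*p) = 6*U*p)
k(C) = 7*C**2
(k(-257 + j(1, 15)) + K(253, 2**2))*(s(121, 471) + 451844) = (7*(-257 + 1)**2 + 6*2**2*253)*(-1/9*471 + 451844) = (7*(-256)**2 + 6*4*253)*(-157/3 + 451844) = (7*65536 + 6072)*(1355375/3) = (458752 + 6072)*(1355375/3) = 464824*(1355375/3) = 630010829000/3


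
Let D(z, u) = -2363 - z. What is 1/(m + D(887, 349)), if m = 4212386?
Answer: 1/4209136 ≈ 2.3758e-7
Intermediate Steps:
1/(m + D(887, 349)) = 1/(4212386 + (-2363 - 1*887)) = 1/(4212386 + (-2363 - 887)) = 1/(4212386 - 3250) = 1/4209136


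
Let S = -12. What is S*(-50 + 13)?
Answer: 444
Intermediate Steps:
S*(-50 + 13) = -12*(-50 + 13) = -12*(-37) = 444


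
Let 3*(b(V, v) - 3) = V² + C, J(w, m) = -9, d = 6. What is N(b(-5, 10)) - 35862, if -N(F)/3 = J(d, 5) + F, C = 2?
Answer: -35871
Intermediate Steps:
b(V, v) = 11/3 + V²/3 (b(V, v) = 3 + (V² + 2)/3 = 3 + (2 + V²)/3 = 3 + (⅔ + V²/3) = 11/3 + V²/3)
N(F) = 27 - 3*F (N(F) = -3*(-9 + F) = 27 - 3*F)
N(b(-5, 10)) - 35862 = (27 - 3*(11/3 + (⅓)*(-5)²)) - 35862 = (27 - 3*(11/3 + (⅓)*25)) - 35862 = (27 - 3*(11/3 + 25/3)) - 35862 = (27 - 3*12) - 35862 = (27 - 36) - 35862 = -9 - 35862 = -35871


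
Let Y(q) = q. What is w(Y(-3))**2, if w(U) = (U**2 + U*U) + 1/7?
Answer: 16129/49 ≈ 329.16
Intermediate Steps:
w(U) = 1/7 + 2*U**2 (w(U) = (U**2 + U**2) + 1/7 = 2*U**2 + 1/7 = 1/7 + 2*U**2)
w(Y(-3))**2 = (1/7 + 2*(-3)**2)**2 = (1/7 + 2*9)**2 = (1/7 + 18)**2 = (127/7)**2 = 16129/49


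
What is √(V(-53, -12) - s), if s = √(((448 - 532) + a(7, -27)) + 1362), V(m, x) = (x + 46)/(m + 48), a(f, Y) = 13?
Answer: √(-170 - 25*√1291)/5 ≈ 6.5369*I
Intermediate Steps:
V(m, x) = (46 + x)/(48 + m)
s = √1291 (s = √(((448 - 532) + 13) + 1362) = √((-84 + 13) + 1362) = √(-71 + 1362) = √1291 ≈ 35.930)
√(V(-53, -12) - s) = √((46 - 12)/(48 - 53) - √1291) = √(34/(-5) - √1291) = √(-⅕*34 - √1291) = √(-34/5 - √1291)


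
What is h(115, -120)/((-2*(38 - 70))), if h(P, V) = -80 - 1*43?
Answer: -123/64 ≈ -1.9219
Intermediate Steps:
h(P, V) = -123 (h(P, V) = -80 - 43 = -123)
h(115, -120)/((-2*(38 - 70))) = -123*(-1/(2*(38 - 70))) = -123/((-2*(-32))) = -123/64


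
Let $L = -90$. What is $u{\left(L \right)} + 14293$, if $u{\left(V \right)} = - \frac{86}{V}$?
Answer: $\frac{643228}{45} \approx 14294.0$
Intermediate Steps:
$u{\left(L \right)} + 14293 = - \frac{86}{-90} + 14293 = \left(-86\right) \left(- \frac{1}{90}\right) + 14293 = \frac{43}{45} + 14293 = \frac{643228}{45}$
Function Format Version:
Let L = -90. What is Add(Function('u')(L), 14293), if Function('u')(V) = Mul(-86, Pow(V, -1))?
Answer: Rational(643228, 45) ≈ 14294.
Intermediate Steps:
Add(Function('u')(L), 14293) = Add(Mul(-86, Pow(-90, -1)), 14293) = Add(Mul(-86, Rational(-1, 90)), 14293) = Add(Rational(43, 45), 14293) = Rational(643228, 45)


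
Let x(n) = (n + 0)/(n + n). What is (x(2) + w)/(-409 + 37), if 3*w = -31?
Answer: 59/2232 ≈ 0.026434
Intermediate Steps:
x(n) = ½ (x(n) = n/((2*n)) = n*(1/(2*n)) = ½)
w = -31/3 (w = (⅓)*(-31) = -31/3 ≈ -10.333)
(x(2) + w)/(-409 + 37) = (½ - 31/3)/(-409 + 37) = -59/6/(-372) = -59/6*(-1/372) = 59/2232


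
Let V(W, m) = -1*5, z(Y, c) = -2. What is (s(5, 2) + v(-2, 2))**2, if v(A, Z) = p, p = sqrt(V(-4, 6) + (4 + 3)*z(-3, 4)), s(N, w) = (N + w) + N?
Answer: (12 + I*sqrt(19))**2 ≈ 125.0 + 104.61*I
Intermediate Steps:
V(W, m) = -5
s(N, w) = w + 2*N
p = I*sqrt(19) (p = sqrt(-5 + (4 + 3)*(-2)) = sqrt(-5 + 7*(-2)) = sqrt(-5 - 14) = sqrt(-19) = I*sqrt(19) ≈ 4.3589*I)
v(A, Z) = I*sqrt(19)
(s(5, 2) + v(-2, 2))**2 = ((2 + 2*5) + I*sqrt(19))**2 = ((2 + 10) + I*sqrt(19))**2 = (12 + I*sqrt(19))**2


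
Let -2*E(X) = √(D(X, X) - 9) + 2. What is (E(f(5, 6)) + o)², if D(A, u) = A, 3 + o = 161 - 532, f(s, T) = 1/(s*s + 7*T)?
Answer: (50250 + I*√40334)²/17956 ≈ 1.4062e+5 + 1124.1*I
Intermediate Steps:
f(s, T) = 1/(s² + 7*T)
o = -374 (o = -3 + (161 - 532) = -3 - 371 = -374)
E(X) = -1 - √(-9 + X)/2 (E(X) = -(√(X - 9) + 2)/2 = -(√(-9 + X) + 2)/2 = -(2 + √(-9 + X))/2 = -1 - √(-9 + X)/2)
(E(f(5, 6)) + o)² = ((-1 - √(-9 + 1/(5² + 7*6))/2) - 374)² = ((-1 - √(-9 + 1/(25 + 42))/2) - 374)² = ((-1 - √(-9 + 1/67)/2) - 374)² = ((-1 - I*√40334/134) - 374)² = (-375 - I*√40334/134)²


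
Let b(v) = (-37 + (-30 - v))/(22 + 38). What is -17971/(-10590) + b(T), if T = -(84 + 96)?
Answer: 25277/7060 ≈ 3.5803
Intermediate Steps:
T = -180 (T = -1*180 = -180)
b(v) = -67/60 - v/60 (b(v) = (-67 - v)/60 = (-67 - v)*(1/60) = -67/60 - v/60)
-17971/(-10590) + b(T) = -17971/(-10590) + (-67/60 - 1/60*(-180)) = -17971*(-1/10590) + (-67/60 + 3) = 17971/10590 + 113/60 = 25277/7060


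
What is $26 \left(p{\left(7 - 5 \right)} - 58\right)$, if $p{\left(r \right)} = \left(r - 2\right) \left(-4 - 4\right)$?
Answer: $-1508$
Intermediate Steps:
$p{\left(r \right)} = 16 - 8 r$ ($p{\left(r \right)} = \left(-2 + r\right) \left(-8\right) = 16 - 8 r$)
$26 \left(p{\left(7 - 5 \right)} - 58\right) = 26 \left(\left(16 - 8 \left(7 - 5\right)\right) - 58\right) = 26 \left(\left(16 - 16\right) - 58\right) = 26 \left(0 - 58\right) = 26 \left(-58\right) = -1508$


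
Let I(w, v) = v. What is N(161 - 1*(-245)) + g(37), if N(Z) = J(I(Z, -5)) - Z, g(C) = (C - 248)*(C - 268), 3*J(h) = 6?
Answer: 48337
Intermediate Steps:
J(h) = 2 (J(h) = (⅓)*6 = 2)
g(C) = (-268 + C)*(-248 + C) (g(C) = (-248 + C)*(-268 + C) = (-268 + C)*(-248 + C))
N(Z) = 2 - Z
N(161 - 1*(-245)) + g(37) = (2 - (161 - 1*(-245))) + (66464 + 37² - 516*37) = (2 - (161 + 245)) + (66464 + 1369 - 19092) = (2 - 1*406) + 48741 = (2 - 406) + 48741 = -404 + 48741 = 48337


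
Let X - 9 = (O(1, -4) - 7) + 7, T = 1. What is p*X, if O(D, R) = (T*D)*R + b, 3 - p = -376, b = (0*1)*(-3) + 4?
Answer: 3411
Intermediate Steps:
b = 4 (b = 0*(-3) + 4 = 0 + 4 = 4)
p = 379 (p = 3 - 1*(-376) = 3 + 376 = 379)
O(D, R) = 4 + D*R (O(D, R) = (1*D)*R + 4 = D*R + 4 = 4 + D*R)
X = 9 (X = 9 + (((4 + 1*(-4)) - 7) + 7) = 9 + (((4 - 4) - 7) + 7) = 9 + ((0 - 7) + 7) = 9 + (-7 + 7) = 9 + 0 = 9)
p*X = 379*9 = 3411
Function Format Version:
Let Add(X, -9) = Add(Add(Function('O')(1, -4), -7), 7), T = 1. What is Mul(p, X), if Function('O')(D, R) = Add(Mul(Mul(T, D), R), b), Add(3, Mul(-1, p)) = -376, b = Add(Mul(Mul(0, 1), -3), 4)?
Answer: 3411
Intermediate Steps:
b = 4 (b = Add(Mul(0, -3), 4) = Add(0, 4) = 4)
p = 379 (p = Add(3, Mul(-1, -376)) = Add(3, 376) = 379)
Function('O')(D, R) = Add(4, Mul(D, R)) (Function('O')(D, R) = Add(Mul(Mul(1, D), R), 4) = Add(Mul(D, R), 4) = Add(4, Mul(D, R)))
X = 9 (X = Add(9, Add(Add(Add(4, Mul(1, -4)), -7), 7)) = Add(9, Add(Add(Add(4, -4), -7), 7)) = Add(9, Add(Add(0, -7), 7)) = Add(9, Add(-7, 7)) = Add(9, 0) = 9)
Mul(p, X) = Mul(379, 9) = 3411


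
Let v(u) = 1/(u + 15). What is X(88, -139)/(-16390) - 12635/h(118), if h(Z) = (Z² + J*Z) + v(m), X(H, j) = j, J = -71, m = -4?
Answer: -2269484177/999904730 ≈ -2.2697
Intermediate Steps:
v(u) = 1/(15 + u)
h(Z) = 1/11 + Z² - 71*Z (h(Z) = (Z² - 71*Z) + 1/(15 - 4) = (Z² - 71*Z) + 1/11 = 1/11 + Z² - 71*Z)
X(88, -139)/(-16390) - 12635/h(118) = -139/(-16390) - 12635/(1/11 + 118² - 71*118) = -139*(-1/16390) - 12635/(1/11 + 13924 - 8378) = 139/16390 - 12635/61007/11 = 139/16390 - 12635*11/61007 = 139/16390 - 138985/61007 = -2269484177/999904730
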